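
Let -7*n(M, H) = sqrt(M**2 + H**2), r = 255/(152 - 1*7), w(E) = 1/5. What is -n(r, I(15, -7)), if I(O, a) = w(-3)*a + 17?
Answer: 3*sqrt(575741)/1015 ≈ 2.2427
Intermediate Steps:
w(E) = 1/5
I(O, a) = 17 + a/5 (I(O, a) = a/5 + 17 = 17 + a/5)
r = 51/29 (r = 255/(152 - 7) = 255/145 = 255*(1/145) = 51/29 ≈ 1.7586)
n(M, H) = -sqrt(H**2 + M**2)/7 (n(M, H) = -sqrt(M**2 + H**2)/7 = -sqrt(H**2 + M**2)/7)
-n(r, I(15, -7)) = -(-1)*sqrt((17 + (1/5)*(-7))**2 + (51/29)**2)/7 = -(-1)*sqrt((17 - 7/5)**2 + 2601/841)/7 = -(-1)*sqrt((78/5)**2 + 2601/841)/7 = -(-1)*sqrt(6084/25 + 2601/841)/7 = -(-1)*sqrt(5181669/21025)/7 = -(-1)*3*sqrt(575741)/145/7 = -(-3)*sqrt(575741)/1015 = 3*sqrt(575741)/1015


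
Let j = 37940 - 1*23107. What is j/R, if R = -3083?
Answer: -14833/3083 ≈ -4.8112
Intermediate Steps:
j = 14833 (j = 37940 - 23107 = 14833)
j/R = 14833/(-3083) = 14833*(-1/3083) = -14833/3083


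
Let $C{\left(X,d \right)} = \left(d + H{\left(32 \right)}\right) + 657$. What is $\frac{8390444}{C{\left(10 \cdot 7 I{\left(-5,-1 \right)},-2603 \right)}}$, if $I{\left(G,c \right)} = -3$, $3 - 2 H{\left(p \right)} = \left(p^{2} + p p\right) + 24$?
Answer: $- \frac{16780888}{5961} \approx -2815.1$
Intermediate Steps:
$H{\left(p \right)} = - \frac{21}{2} - p^{2}$ ($H{\left(p \right)} = \frac{3}{2} - \frac{\left(p^{2} + p p\right) + 24}{2} = \frac{3}{2} - \frac{\left(p^{2} + p^{2}\right) + 24}{2} = \frac{3}{2} - \frac{2 p^{2} + 24}{2} = \frac{3}{2} - \frac{24 + 2 p^{2}}{2} = \frac{3}{2} - \left(12 + p^{2}\right) = - \frac{21}{2} - p^{2}$)
$C{\left(X,d \right)} = - \frac{755}{2} + d$ ($C{\left(X,d \right)} = \left(d - \frac{2069}{2}\right) + 657 = \left(- \frac{2069}{2} + d\right) + 657 = - \frac{755}{2} + d$)
$\frac{8390444}{C{\left(10 \cdot 7 I{\left(-5,-1 \right)},-2603 \right)}} = \frac{8390444}{- \frac{755}{2} - 2603} = \frac{8390444}{- \frac{5961}{2}} = 8390444 \left(- \frac{2}{5961}\right) = - \frac{16780888}{5961}$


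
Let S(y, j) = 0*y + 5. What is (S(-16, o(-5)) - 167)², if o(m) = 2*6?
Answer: 26244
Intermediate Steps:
o(m) = 12
S(y, j) = 5 (S(y, j) = 0 + 5 = 5)
(S(-16, o(-5)) - 167)² = (5 - 167)² = (-162)² = 26244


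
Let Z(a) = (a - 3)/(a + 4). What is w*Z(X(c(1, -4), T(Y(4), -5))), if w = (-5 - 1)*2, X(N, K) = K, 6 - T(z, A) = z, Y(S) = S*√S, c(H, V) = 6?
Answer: 30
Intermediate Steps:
Y(S) = S^(3/2)
T(z, A) = 6 - z
Z(a) = (-3 + a)/(4 + a)
w = -12 (w = -6*2 = -12)
w*Z(X(c(1, -4), T(Y(4), -5))) = -12*(-3 + (6 - 4^(3/2)))/(4 + (6 - 4^(3/2))) = -12*(-3 + (6 - 1*8))/(4 + (6 - 1*8)) = -12*(-3 + (6 - 8))/(4 + (6 - 8)) = -12*(-3 - 2)/(4 - 2) = -12*(-5)/2 = -6*(-5) = -12*(-5/2) = 30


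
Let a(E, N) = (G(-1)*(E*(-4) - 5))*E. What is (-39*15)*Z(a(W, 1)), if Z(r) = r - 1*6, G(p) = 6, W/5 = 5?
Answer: 9217260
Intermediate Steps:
W = 25 (W = 5*5 = 25)
a(E, N) = E*(-30 - 24*E) (a(E, N) = (6*(E*(-4) - 5))*E = (6*(-4*E - 5))*E = (6*(-5 - 4*E))*E = (-30 - 24*E)*E = E*(-30 - 24*E))
Z(r) = -6 + r (Z(r) = r - 6 = -6 + r)
(-39*15)*Z(a(W, 1)) = (-39*15)*(-6 - 6*25*(5 + 4*25)) = -585*(-6 - 6*25*(5 + 100)) = -585*(-6 - 6*25*105) = -585*(-6 - 15750) = -585*(-15756) = 9217260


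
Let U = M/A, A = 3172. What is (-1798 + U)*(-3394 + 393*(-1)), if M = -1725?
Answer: 21604763047/3172 ≈ 6.8111e+6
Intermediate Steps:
U = -1725/3172 ≈ -0.54382
(-1798 + U)*(-3394 + 393*(-1)) = (-1798 - 1725/3172)*(-3394 + 393*(-1)) = -5704981*(-3394 - 393)/3172 = -5704981/3172*(-3787) = 21604763047/3172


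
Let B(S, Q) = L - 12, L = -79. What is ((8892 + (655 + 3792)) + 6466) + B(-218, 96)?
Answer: 19714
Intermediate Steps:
B(S, Q) = -91 (B(S, Q) = -79 - 12 = -91)
((8892 + (655 + 3792)) + 6466) + B(-218, 96) = ((8892 + (655 + 3792)) + 6466) - 91 = ((8892 + 4447) + 6466) - 91 = (13339 + 6466) - 91 = 19805 - 91 = 19714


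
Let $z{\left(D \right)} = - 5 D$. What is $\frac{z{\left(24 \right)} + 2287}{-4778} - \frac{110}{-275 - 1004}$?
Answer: $- \frac{2246013}{6111062} \approx -0.36753$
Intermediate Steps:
$\frac{z{\left(24 \right)} + 2287}{-4778} - \frac{110}{-275 - 1004} = \frac{\left(-5\right) 24 + 2287}{-4778} - \frac{110}{-275 - 1004} = \left(-120 + 2287\right) \left(- \frac{1}{4778}\right) - \frac{110}{-275 - 1004} = 2167 \left(- \frac{1}{4778}\right) - \frac{110}{-1279} = - \frac{2167}{4778} - - \frac{110}{1279} = - \frac{2167}{4778} + \frac{110}{1279} = - \frac{2246013}{6111062}$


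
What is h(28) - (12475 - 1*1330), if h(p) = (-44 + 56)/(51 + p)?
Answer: -880443/79 ≈ -11145.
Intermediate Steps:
h(p) = 12/(51 + p)
h(28) - (12475 - 1*1330) = 12/(51 + 28) - (12475 - 1*1330) = 12/79 - (12475 - 1330) = 12*(1/79) - 1*11145 = 12/79 - 11145 = -880443/79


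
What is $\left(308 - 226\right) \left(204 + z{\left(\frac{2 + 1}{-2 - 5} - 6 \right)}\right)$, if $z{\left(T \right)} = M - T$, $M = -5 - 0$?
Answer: $\frac{117916}{7} \approx 16845.0$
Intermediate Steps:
$M = -5$ ($M = -5 + 0 = -5$)
$z{\left(T \right)} = -5 - T$
$\left(308 - 226\right) \left(204 + z{\left(\frac{2 + 1}{-2 - 5} - 6 \right)}\right) = \left(308 - 226\right) \left(204 - \left(5 - 6 + \frac{2 + 1}{-2 - 5}\right)\right) = 82 \left(204 - \left(-1 - \frac{3}{7}\right)\right) = 82 \left(204 - - \frac{10}{7}\right) = 82 \left(204 + \left(-5 + \frac{45}{7}\right)\right) = 82 \left(204 + \frac{10}{7}\right) = 82 \cdot \frac{1438}{7} = \frac{117916}{7}$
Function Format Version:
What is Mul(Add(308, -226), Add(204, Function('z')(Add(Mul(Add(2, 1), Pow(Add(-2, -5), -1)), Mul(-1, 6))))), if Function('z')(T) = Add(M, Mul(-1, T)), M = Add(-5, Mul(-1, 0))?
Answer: Rational(117916, 7) ≈ 16845.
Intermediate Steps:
M = -5 (M = Add(-5, 0) = -5)
Function('z')(T) = Add(-5, Mul(-1, T))
Mul(Add(308, -226), Add(204, Function('z')(Add(Mul(Add(2, 1), Pow(Add(-2, -5), -1)), Mul(-1, 6))))) = Mul(Add(308, -226), Add(204, Add(-5, Mul(-1, Add(Mul(Add(2, 1), Pow(Add(-2, -5), -1)), Mul(-1, 6)))))) = Mul(82, Add(204, Add(-5, Mul(-1, Add(Mul(3, Pow(-7, -1)), -6))))) = Mul(82, Add(204, Add(-5, Mul(-1, Add(Mul(3, Rational(-1, 7)), -6))))) = Mul(82, Add(204, Add(-5, Mul(-1, Add(Rational(-3, 7), -6))))) = Mul(82, Add(204, Add(-5, Mul(-1, Rational(-45, 7))))) = Mul(82, Add(204, Add(-5, Rational(45, 7)))) = Mul(82, Add(204, Rational(10, 7))) = Mul(82, Rational(1438, 7)) = Rational(117916, 7)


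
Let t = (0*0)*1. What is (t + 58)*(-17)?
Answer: -986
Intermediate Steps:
t = 0 (t = 0*1 = 0)
(t + 58)*(-17) = (0 + 58)*(-17) = 58*(-17) = -986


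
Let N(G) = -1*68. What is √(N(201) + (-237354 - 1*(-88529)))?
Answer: I*√148893 ≈ 385.87*I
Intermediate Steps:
N(G) = -68
√(N(201) + (-237354 - 1*(-88529))) = √(-68 + (-237354 - 1*(-88529))) = √(-68 + (-237354 + 88529)) = √(-68 - 148825) = √(-148893) = I*√148893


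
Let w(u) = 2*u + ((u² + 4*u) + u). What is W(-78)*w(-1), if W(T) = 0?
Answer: 0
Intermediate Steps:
w(u) = u² + 7*u (w(u) = 2*u + (u² + 5*u) = u² + 7*u)
W(-78)*w(-1) = 0*(-(7 - 1)) = 0*(-1*6) = 0*(-6) = 0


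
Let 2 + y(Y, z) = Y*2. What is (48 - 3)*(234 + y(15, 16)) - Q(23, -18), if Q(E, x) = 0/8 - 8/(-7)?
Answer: 82522/7 ≈ 11789.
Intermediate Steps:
Q(E, x) = 8/7 (Q(E, x) = 0*(1/8) - 8*(-1/7) = 0 + 8/7 = 8/7)
y(Y, z) = -2 + 2*Y (y(Y, z) = -2 + Y*2 = -2 + 2*Y)
(48 - 3)*(234 + y(15, 16)) - Q(23, -18) = (48 - 3)*(234 + (-2 + 2*15)) - 1*8/7 = 45*(234 + (-2 + 30)) - 8/7 = 45*(234 + 28) - 8/7 = 45*262 - 8/7 = 11790 - 8/7 = 82522/7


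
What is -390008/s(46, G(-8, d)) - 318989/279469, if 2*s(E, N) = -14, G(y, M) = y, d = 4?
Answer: 108992912829/1956283 ≈ 55714.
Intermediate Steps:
s(E, N) = -7 (s(E, N) = (½)*(-14) = -7)
-390008/s(46, G(-8, d)) - 318989/279469 = -390008/(-7) - 318989/279469 = -390008*(-⅐) - 318989*1/279469 = 390008/7 - 318989/279469 = 108992912829/1956283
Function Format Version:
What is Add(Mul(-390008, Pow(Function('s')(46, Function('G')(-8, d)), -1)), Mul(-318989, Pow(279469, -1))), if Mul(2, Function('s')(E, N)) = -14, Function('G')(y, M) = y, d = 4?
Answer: Rational(108992912829, 1956283) ≈ 55714.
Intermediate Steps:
Function('s')(E, N) = -7 (Function('s')(E, N) = Mul(Rational(1, 2), -14) = -7)
Add(Mul(-390008, Pow(Function('s')(46, Function('G')(-8, d)), -1)), Mul(-318989, Pow(279469, -1))) = Add(Mul(-390008, Pow(-7, -1)), Mul(-318989, Pow(279469, -1))) = Add(Mul(-390008, Rational(-1, 7)), Mul(-318989, Rational(1, 279469))) = Add(Rational(390008, 7), Rational(-318989, 279469)) = Rational(108992912829, 1956283)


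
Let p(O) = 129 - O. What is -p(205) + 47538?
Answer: 47614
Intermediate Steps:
-p(205) + 47538 = -(129 - 1*205) + 47538 = -(129 - 205) + 47538 = -1*(-76) + 47538 = 76 + 47538 = 47614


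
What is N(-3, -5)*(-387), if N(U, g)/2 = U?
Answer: 2322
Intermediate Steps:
N(U, g) = 2*U
N(-3, -5)*(-387) = (2*(-3))*(-387) = -6*(-387) = 2322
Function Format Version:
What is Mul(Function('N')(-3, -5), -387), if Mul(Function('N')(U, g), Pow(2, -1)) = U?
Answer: 2322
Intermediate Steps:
Function('N')(U, g) = Mul(2, U)
Mul(Function('N')(-3, -5), -387) = Mul(Mul(2, -3), -387) = Mul(-6, -387) = 2322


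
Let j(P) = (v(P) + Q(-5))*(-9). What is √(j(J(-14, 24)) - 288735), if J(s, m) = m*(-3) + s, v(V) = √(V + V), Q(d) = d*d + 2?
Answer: √(-288978 - 18*I*√43) ≈ 0.11 - 537.57*I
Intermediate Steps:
Q(d) = 2 + d² (Q(d) = d² + 2 = 2 + d²)
v(V) = √2*√V (v(V) = √(2*V) = √2*√V)
J(s, m) = s - 3*m (J(s, m) = -3*m + s = s - 3*m)
j(P) = -243 - 9*√2*√P (j(P) = (√2*√P + (2 + (-5)²))*(-9) = (√2*√P + (2 + 25))*(-9) = (√2*√P + 27)*(-9) = (27 + √2*√P)*(-9) = -243 - 9*√2*√P)
√(j(J(-14, 24)) - 288735) = √((-243 - 9*√2*√(-14 - 3*24)) - 288735) = √((-243 - 9*√2*√(-14 - 72)) - 288735) = √((-243 - 9*√2*√(-86)) - 288735) = √((-243 - 9*√2*I*√86) - 288735) = √((-243 - 18*I*√43) - 288735) = √(-288978 - 18*I*√43)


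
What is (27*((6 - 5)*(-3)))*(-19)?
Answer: 1539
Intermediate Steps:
(27*((6 - 5)*(-3)))*(-19) = (27*(1*(-3)))*(-19) = (27*(-3))*(-19) = -81*(-19) = 1539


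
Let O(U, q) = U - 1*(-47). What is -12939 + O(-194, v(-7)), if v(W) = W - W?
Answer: -13086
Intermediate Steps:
v(W) = 0
O(U, q) = 47 + U (O(U, q) = U + 47 = 47 + U)
-12939 + O(-194, v(-7)) = -12939 + (47 - 194) = -12939 - 147 = -13086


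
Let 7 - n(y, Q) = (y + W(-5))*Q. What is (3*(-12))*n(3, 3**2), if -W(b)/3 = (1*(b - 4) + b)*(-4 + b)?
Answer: -121752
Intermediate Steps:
W(b) = -3*(-4 + b)*(-4 + 2*b) (W(b) = -3*(1*(b - 4) + b)*(-4 + b) = -3*(1*(-4 + b) + b)*(-4 + b) = -3*((-4 + b) + b)*(-4 + b) = -3*(-4 + 2*b)*(-4 + b) = -3*(-4 + b)*(-4 + 2*b))
n(y, Q) = 7 - Q*(-378 + y) (n(y, Q) = 7 - (y + (-48 - 6*(-5)**2 + 36*(-5)))*Q = 7 - (y + (-48 - 6*25 - 180))*Q = 7 - (y + (-48 - 150 - 180))*Q = 7 - (y - 378)*Q = 7 - (-378 + y)*Q = 7 - Q*(-378 + y))
(3*(-12))*n(3, 3**2) = (3*(-12))*(7 + 378*3**2 - 1*3**2*3) = -36*(7 + 378*9 - 1*9*3) = -36*(7 + 3402 - 27) = -36*3382 = -121752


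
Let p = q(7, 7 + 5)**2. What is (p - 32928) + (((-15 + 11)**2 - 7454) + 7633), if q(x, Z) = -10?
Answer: -32633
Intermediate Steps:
p = 100 (p = (-10)**2 = 100)
(p - 32928) + (((-15 + 11)**2 - 7454) + 7633) = (100 - 32928) + (((-15 + 11)**2 - 7454) + 7633) = -32828 + (((-4)**2 - 7454) + 7633) = -32828 + ((16 - 7454) + 7633) = -32828 + (-7438 + 7633) = -32828 + 195 = -32633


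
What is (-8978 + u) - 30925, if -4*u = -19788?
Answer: -34956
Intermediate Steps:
u = 4947 (u = -¼*(-19788) = 4947)
(-8978 + u) - 30925 = (-8978 + 4947) - 30925 = -4031 - 30925 = -34956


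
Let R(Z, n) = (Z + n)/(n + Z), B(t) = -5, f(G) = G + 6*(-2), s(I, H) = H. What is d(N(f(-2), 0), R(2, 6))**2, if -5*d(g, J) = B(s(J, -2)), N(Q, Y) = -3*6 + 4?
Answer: 1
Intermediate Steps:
f(G) = -12 + G (f(G) = G - 12 = -12 + G)
N(Q, Y) = -14 (N(Q, Y) = -18 + 4 = -14)
R(Z, n) = 1 (R(Z, n) = (Z + n)/(Z + n) = 1)
d(g, J) = 1 (d(g, J) = -1/5*(-5) = 1)
d(N(f(-2), 0), R(2, 6))**2 = 1**2 = 1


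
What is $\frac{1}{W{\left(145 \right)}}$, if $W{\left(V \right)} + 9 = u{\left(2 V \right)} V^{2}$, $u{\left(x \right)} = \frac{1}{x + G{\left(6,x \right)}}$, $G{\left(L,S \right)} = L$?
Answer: $\frac{296}{18361} \approx 0.016121$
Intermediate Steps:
$u{\left(x \right)} = \frac{1}{6 + x}$ ($u{\left(x \right)} = \frac{1}{x + 6} = \frac{1}{6 + x}$)
$W{\left(V \right)} = -9 + \frac{V^{2}}{6 + 2 V}$
$\frac{1}{W{\left(145 \right)}} = \frac{1}{\frac{1}{2} \frac{1}{3 + 145} \left(-54 + 145^{2} - 2610\right)} = \frac{1}{\frac{1}{2} \cdot \frac{1}{148} \left(-54 + 21025 - 2610\right)} = \frac{1}{\frac{1}{2} \cdot \frac{1}{148} \cdot 18361} = \frac{1}{\frac{18361}{296}} = \frac{296}{18361}$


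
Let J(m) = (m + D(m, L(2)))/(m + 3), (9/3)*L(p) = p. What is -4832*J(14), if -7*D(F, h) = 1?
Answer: -468704/119 ≈ -3938.7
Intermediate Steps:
L(p) = p/3
D(F, h) = -1/7 (D(F, h) = -1/7*1 = -1/7)
J(m) = (-1/7 + m)/(3 + m) (J(m) = (m - 1/7)/(m + 3) = (-1/7 + m)/(3 + m))
-4832*J(14) = -4832*(-1/7 + 14)/(3 + 14) = -4832*97/(17*7) = -4832*97/119 = -468704/119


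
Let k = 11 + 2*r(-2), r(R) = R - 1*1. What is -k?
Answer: -5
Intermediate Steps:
r(R) = -1 + R (r(R) = R - 1 = -1 + R)
k = 5 (k = 11 + 2*(-1 - 2) = 11 + 2*(-3) = 11 - 6 = 5)
-k = -1*5 = -5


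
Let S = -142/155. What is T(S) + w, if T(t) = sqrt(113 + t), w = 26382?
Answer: 26382 + sqrt(2692815)/155 ≈ 26393.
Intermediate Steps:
S = -142/155 (S = -142*1/155 = -142/155 ≈ -0.91613)
T(S) + w = sqrt(113 - 142/155) + 26382 = sqrt(17373/155) + 26382 = sqrt(2692815)/155 + 26382 = 26382 + sqrt(2692815)/155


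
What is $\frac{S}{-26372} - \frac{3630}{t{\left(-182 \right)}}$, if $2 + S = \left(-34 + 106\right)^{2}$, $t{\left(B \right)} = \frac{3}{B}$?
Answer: $\frac{2903818329}{13186} \approx 2.2022 \cdot 10^{5}$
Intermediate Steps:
$S = 5182$ ($S = -2 + \left(-34 + 106\right)^{2} = -2 + 72^{2} = -2 + 5184 = 5182$)
$\frac{S}{-26372} - \frac{3630}{t{\left(-182 \right)}} = \frac{5182}{-26372} - \frac{3630}{3 \frac{1}{-182}} = 5182 \left(- \frac{1}{26372}\right) - \frac{3630}{3 \left(- \frac{1}{182}\right)} = - \frac{2591}{13186} - \frac{3630}{- \frac{3}{182}} = - \frac{2591}{13186} - -220220 = - \frac{2591}{13186} + 220220 = \frac{2903818329}{13186}$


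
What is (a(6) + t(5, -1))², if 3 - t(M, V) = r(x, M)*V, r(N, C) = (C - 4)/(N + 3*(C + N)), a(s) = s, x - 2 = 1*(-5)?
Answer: 784/9 ≈ 87.111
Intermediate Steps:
x = -3 (x = 2 + 1*(-5) = 2 - 5 = -3)
r(N, C) = (-4 + C)/(3*C + 4*N) (r(N, C) = (-4 + C)/(N + (3*C + 3*N)) = (-4 + C)/(3*C + 4*N))
t(M, V) = 3 - V*(-4 + M)/(-12 + 3*M) (t(M, V) = 3 - (-4 + M)/(3*M + 4*(-3))*V = 3 - (-4 + M)/(3*M - 12)*V = 3 - (-4 + M)/(-12 + 3*M)*V = 3 - V*(-4 + M)/(-12 + 3*M))
(a(6) + t(5, -1))² = (6 + (3 - ⅓*(-1)))² = (6 + (3 + ⅓))² = (6 + 10/3)² = (28/3)² = 784/9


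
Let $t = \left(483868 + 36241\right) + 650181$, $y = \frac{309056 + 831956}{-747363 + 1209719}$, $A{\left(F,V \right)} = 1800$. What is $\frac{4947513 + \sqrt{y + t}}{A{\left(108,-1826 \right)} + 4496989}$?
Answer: $\frac{4947513}{4498789} + \frac{\sqrt{15636063406586107}}{520010521721} \approx 1.1$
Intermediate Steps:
$y = \frac{285253}{115589}$ ($y = \frac{1141012}{462356} = 1141012 \cdot \frac{1}{462356} = \frac{285253}{115589} \approx 2.4678$)
$t = 1170290$ ($t = 520109 + 650181 = 1170290$)
$\frac{4947513 + \sqrt{y + t}}{A{\left(108,-1826 \right)} + 4496989} = \frac{4947513 + \sqrt{\frac{285253}{115589} + 1170290}}{1800 + 4496989} = \frac{4947513 + \sqrt{\frac{135272936063}{115589}}}{4498789} = \left(4947513 + \frac{\sqrt{15636063406586107}}{115589}\right) \frac{1}{4498789} = \frac{4947513}{4498789} + \frac{\sqrt{15636063406586107}}{520010521721}$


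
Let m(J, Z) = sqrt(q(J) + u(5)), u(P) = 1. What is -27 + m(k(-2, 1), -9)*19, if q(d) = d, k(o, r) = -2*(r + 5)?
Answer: -27 + 19*I*sqrt(11) ≈ -27.0 + 63.016*I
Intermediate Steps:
k(o, r) = -10 - 2*r (k(o, r) = -2*(5 + r) = -10 - 2*r)
m(J, Z) = sqrt(1 + J) (m(J, Z) = sqrt(J + 1) = sqrt(1 + J))
-27 + m(k(-2, 1), -9)*19 = -27 + sqrt(1 + (-10 - 2*1))*19 = -27 + sqrt(1 + (-10 - 2))*19 = -27 + sqrt(1 - 12)*19 = -27 + sqrt(-11)*19 = -27 + (I*sqrt(11))*19 = -27 + 19*I*sqrt(11)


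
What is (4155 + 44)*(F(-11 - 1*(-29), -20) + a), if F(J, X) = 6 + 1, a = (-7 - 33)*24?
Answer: -4001647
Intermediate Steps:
a = -960 (a = -40*24 = -960)
F(J, X) = 7
(4155 + 44)*(F(-11 - 1*(-29), -20) + a) = (4155 + 44)*(7 - 960) = 4199*(-953) = -4001647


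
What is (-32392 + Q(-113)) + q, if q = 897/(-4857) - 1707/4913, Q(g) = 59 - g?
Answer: -256286848960/7954147 ≈ -32221.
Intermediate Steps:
q = -4232620/7954147 (q = 897*(-1/4857) - 1707*1/4913 = -299/1619 - 1707/4913 = -4232620/7954147 ≈ -0.53213)
(-32392 + Q(-113)) + q = (-32392 + (59 - 1*(-113))) - 4232620/7954147 = (-32392 + (59 + 113)) - 4232620/7954147 = (-32392 + 172) - 4232620/7954147 = -32220 - 4232620/7954147 = -256286848960/7954147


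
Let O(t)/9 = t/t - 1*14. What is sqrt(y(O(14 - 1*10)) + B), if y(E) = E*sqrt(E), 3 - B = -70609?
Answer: sqrt(70612 - 351*I*sqrt(13)) ≈ 265.74 - 2.381*I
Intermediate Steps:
B = 70612 (B = 3 - 1*(-70609) = 3 + 70609 = 70612)
O(t) = -117 (O(t) = 9*(t/t - 1*14) = 9*(1 - 14) = 9*(-13) = -117)
y(E) = E**(3/2)
sqrt(y(O(14 - 1*10)) + B) = sqrt((-117)**(3/2) + 70612) = sqrt(-351*I*sqrt(13) + 70612) = sqrt(70612 - 351*I*sqrt(13))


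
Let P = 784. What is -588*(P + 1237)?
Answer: -1188348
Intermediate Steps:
-588*(P + 1237) = -588*(784 + 1237) = -588*2021 = -1188348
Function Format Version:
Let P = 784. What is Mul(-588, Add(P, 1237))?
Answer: -1188348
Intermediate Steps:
Mul(-588, Add(P, 1237)) = Mul(-588, Add(784, 1237)) = Mul(-588, 2021) = -1188348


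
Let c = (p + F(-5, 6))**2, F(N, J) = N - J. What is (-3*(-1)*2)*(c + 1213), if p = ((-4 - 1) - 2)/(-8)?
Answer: 252579/32 ≈ 7893.1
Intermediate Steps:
p = 7/8 (p = (-5 - 2)*(-1/8) = -7*(-1/8) = 7/8 ≈ 0.87500)
c = 6561/64 (c = (7/8 + (-5 - 1*6))**2 = (7/8 + (-5 - 6))**2 = (7/8 - 11)**2 = (-81/8)**2 = 6561/64 ≈ 102.52)
(-3*(-1)*2)*(c + 1213) = (-3*(-1)*2)*(6561/64 + 1213) = (3*2)*(84193/64) = 6*(84193/64) = 252579/32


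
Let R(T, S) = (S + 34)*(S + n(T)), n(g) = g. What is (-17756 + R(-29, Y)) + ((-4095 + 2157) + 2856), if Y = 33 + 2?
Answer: -16424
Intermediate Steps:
Y = 35
R(T, S) = (34 + S)*(S + T) (R(T, S) = (S + 34)*(S + T) = (34 + S)*(S + T))
(-17756 + R(-29, Y)) + ((-4095 + 2157) + 2856) = (-17756 + (35² + 34*35 + 34*(-29) + 35*(-29))) + ((-4095 + 2157) + 2856) = (-17756 + (1225 + 1190 - 986 - 1015)) + (-1938 + 2856) = (-17756 + 414) + 918 = -17342 + 918 = -16424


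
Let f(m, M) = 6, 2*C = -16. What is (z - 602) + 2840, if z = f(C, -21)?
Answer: 2244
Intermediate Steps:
C = -8 (C = (1/2)*(-16) = -8)
z = 6
(z - 602) + 2840 = (6 - 602) + 2840 = -596 + 2840 = 2244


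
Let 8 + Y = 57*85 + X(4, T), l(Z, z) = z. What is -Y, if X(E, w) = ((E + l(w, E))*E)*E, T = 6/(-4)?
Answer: -4965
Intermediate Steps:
T = -3/2 (T = 6*(-¼) = -3/2 ≈ -1.5000)
X(E, w) = 2*E³ (X(E, w) = ((E + E)*E)*E = ((2*E)*E)*E = (2*E²)*E = 2*E³)
Y = 4965 (Y = -8 + (57*85 + 2*4³) = -8 + (4845 + 2*64) = -8 + (4845 + 128) = -8 + 4973 = 4965)
-Y = -1*4965 = -4965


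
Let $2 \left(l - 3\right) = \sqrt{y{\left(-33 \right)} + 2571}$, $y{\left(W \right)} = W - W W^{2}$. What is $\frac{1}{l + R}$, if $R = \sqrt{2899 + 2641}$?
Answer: $\frac{2}{6 + 4 \sqrt{1385} + 45 \sqrt{19}} \approx 0.0056978$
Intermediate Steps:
$y{\left(W \right)} = W - W^{3}$
$R = 2 \sqrt{1385}$ ($R = \sqrt{5540} = 2 \sqrt{1385} \approx 74.431$)
$l = 3 + \frac{45 \sqrt{19}}{2}$ ($l = 3 + \frac{\sqrt{\left(-33 - \left(-33\right)^{3}\right) + 2571}}{2} = 3 + \frac{\sqrt{\left(-33 - -35937\right) + 2571}}{2} = 3 + \frac{\sqrt{\left(-33 + 35937\right) + 2571}}{2} = 3 + \frac{\sqrt{35904 + 2571}}{2} = 3 + \frac{\sqrt{38475}}{2} = 3 + \frac{45 \sqrt{19}}{2} \approx 101.08$)
$\frac{1}{l + R} = \frac{1}{\left(3 + \frac{45 \sqrt{19}}{2}\right) + 2 \sqrt{1385}} = \frac{1}{3 + 2 \sqrt{1385} + \frac{45 \sqrt{19}}{2}}$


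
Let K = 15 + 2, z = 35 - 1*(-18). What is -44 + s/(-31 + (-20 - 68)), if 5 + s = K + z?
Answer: -5301/119 ≈ -44.546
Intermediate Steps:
z = 53 (z = 35 + 18 = 53)
K = 17
s = 65 (s = -5 + (17 + 53) = -5 + 70 = 65)
-44 + s/(-31 + (-20 - 68)) = -44 + 65/(-31 + (-20 - 68)) = -44 + 65/(-31 - 88) = -44 + 65/(-119) = -44 + 65*(-1/119) = -44 - 65/119 = -5301/119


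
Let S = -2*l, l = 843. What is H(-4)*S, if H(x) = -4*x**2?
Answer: 107904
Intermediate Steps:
S = -1686 (S = -2*843 = -1686)
H(-4)*S = -4*(-4)**2*(-1686) = -4*16*(-1686) = -64*(-1686) = 107904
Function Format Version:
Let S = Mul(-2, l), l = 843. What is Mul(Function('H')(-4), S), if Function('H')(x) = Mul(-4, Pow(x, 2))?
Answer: 107904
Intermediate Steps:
S = -1686 (S = Mul(-2, 843) = -1686)
Mul(Function('H')(-4), S) = Mul(Mul(-4, Pow(-4, 2)), -1686) = Mul(Mul(-4, 16), -1686) = Mul(-64, -1686) = 107904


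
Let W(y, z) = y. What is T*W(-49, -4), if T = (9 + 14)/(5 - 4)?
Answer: -1127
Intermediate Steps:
T = 23 (T = 23/1 = 23*1 = 23)
T*W(-49, -4) = 23*(-49) = -1127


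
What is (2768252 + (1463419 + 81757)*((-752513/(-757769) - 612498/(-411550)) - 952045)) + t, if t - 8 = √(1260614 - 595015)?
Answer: -229383896738989583577644/155929915975 + √665599 ≈ -1.4711e+12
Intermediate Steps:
t = 8 + √665599 (t = 8 + √(1260614 - 595015) = 8 + √665599 ≈ 823.84)
(2768252 + (1463419 + 81757)*((-752513/(-757769) - 612498/(-411550)) - 952045)) + t = (2768252 + (1463419 + 81757)*((-752513/(-757769) - 612498/(-411550)) - 952045)) + (8 + √665599) = (2768252 + 1545176*((-752513*(-1/757769) - 612498*(-1/411550)) - 952045)) + (8 + √665599) = (2768252 + 1545176*((752513/757769 + 306249/205775) - 952045)) + (8 + √665599) = (2768252 + 1545176*(386914361056/155929915975 - 952045)) + (8 + √665599) = (2768252 + 1545176*(-148451909940057819/155929915975)) + (8 + √665599) = (2768252 - 229384328393538780531144/155929915975) + (8 + √665599) = -229383896740237022905444/155929915975 + (8 + √665599) = -229383896738989583577644/155929915975 + √665599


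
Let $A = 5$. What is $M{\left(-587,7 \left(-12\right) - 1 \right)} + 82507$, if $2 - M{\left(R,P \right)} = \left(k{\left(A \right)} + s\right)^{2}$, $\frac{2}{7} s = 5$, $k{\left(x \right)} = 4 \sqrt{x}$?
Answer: $\frac{328491}{4} - 140 \sqrt{5} \approx 81810.0$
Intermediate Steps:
$s = \frac{35}{2}$ ($s = \frac{7}{2} \cdot 5 = \frac{35}{2} \approx 17.5$)
$M{\left(R,P \right)} = 2 - \left(\frac{35}{2} + 4 \sqrt{5}\right)^{2}$ ($M{\left(R,P \right)} = 2 - \left(4 \sqrt{5} + \frac{35}{2}\right)^{2} = 2 - \left(\frac{35}{2} + 4 \sqrt{5}\right)^{2}$)
$M{\left(-587,7 \left(-12\right) - 1 \right)} + 82507 = \left(- \frac{1537}{4} - 140 \sqrt{5}\right) + 82507 = \frac{328491}{4} - 140 \sqrt{5}$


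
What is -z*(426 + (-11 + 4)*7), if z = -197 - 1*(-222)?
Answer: -9425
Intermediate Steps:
z = 25 (z = -197 + 222 = 25)
-z*(426 + (-11 + 4)*7) = -25*(426 + (-11 + 4)*7) = -25*(426 - 7*7) = -25*(426 - 49) = -25*377 = -1*9425 = -9425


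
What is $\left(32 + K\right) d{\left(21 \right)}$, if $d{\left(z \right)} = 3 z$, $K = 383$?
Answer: $26145$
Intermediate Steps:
$\left(32 + K\right) d{\left(21 \right)} = \left(32 + 383\right) 3 \cdot 21 = 415 \cdot 63 = 26145$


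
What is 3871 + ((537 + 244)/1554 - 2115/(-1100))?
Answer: 662123321/170940 ≈ 3873.4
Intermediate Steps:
3871 + ((537 + 244)/1554 - 2115/(-1100)) = 3871 + (781*(1/1554) - 2115*(-1/1100)) = 3871 + (781/1554 + 423/220) = 3871 + 414581/170940 = 662123321/170940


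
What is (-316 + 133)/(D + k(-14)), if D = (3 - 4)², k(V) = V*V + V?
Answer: -1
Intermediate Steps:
k(V) = V + V² (k(V) = V² + V = V + V²)
D = 1 (D = (-1)² = 1)
(-316 + 133)/(D + k(-14)) = (-316 + 133)/(1 - 14*(1 - 14)) = -183/(1 - 14*(-13)) = -183/(1 + 182) = -183/183 = -183*1/183 = -1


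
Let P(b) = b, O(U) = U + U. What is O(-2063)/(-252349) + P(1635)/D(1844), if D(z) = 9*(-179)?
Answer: -135314543/135511413 ≈ -0.99855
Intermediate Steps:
O(U) = 2*U
D(z) = -1611
O(-2063)/(-252349) + P(1635)/D(1844) = (2*(-2063))/(-252349) + 1635/(-1611) = -4126*(-1/252349) + 1635*(-1/1611) = 4126/252349 - 545/537 = -135314543/135511413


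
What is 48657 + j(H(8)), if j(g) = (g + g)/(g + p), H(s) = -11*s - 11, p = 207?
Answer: 291931/6 ≈ 48655.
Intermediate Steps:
H(s) = -11 - 11*s
j(g) = 2*g/(207 + g) (j(g) = (g + g)/(g + 207) = (2*g)/(207 + g) = 2*g/(207 + g))
48657 + j(H(8)) = 48657 + 2*(-11 - 11*8)/(207 + (-11 - 11*8)) = 48657 + 2*(-11 - 88)/(207 + (-11 - 88)) = 48657 + 2*(-99)/(207 - 99) = 48657 + 2*(-99)/108 = 48657 + 2*(-99)*(1/108) = 48657 - 11/6 = 291931/6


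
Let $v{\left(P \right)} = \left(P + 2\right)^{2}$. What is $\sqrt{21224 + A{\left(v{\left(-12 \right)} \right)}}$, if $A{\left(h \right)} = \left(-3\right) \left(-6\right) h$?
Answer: $4 \sqrt{1439} \approx 151.74$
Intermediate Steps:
$v{\left(P \right)} = \left(2 + P\right)^{2}$
$A{\left(h \right)} = 18 h$
$\sqrt{21224 + A{\left(v{\left(-12 \right)} \right)}} = \sqrt{21224 + 18 \left(2 - 12\right)^{2}} = \sqrt{21224 + 18 \left(-10\right)^{2}} = \sqrt{21224 + 18 \cdot 100} = \sqrt{21224 + 1800} = \sqrt{23024} = 4 \sqrt{1439}$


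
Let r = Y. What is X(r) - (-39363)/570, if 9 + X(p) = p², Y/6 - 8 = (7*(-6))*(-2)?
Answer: 57905171/190 ≈ 3.0476e+5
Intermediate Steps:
Y = 552 (Y = 48 + 6*((7*(-6))*(-2)) = 48 + 6*(-42*(-2)) = 48 + 6*84 = 48 + 504 = 552)
r = 552
X(p) = -9 + p²
X(r) - (-39363)/570 = (-9 + 552²) - (-39363)/570 = (-9 + 304704) - (-39363)/570 = 304695 - 1*(-13121/190) = 304695 + 13121/190 = 57905171/190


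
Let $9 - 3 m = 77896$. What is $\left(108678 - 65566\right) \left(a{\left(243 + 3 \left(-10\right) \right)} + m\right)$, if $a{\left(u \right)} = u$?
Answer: $- \frac{3330315776}{3} \approx -1.1101 \cdot 10^{9}$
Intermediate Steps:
$m = - \frac{77887}{3}$ ($m = 3 - \frac{77896}{3} = - \frac{77887}{3} \approx -25962.0$)
$\left(108678 - 65566\right) \left(a{\left(243 + 3 \left(-10\right) \right)} + m\right) = \left(108678 - 65566\right) \left(\left(243 + 3 \left(-10\right)\right) - \frac{77887}{3}\right) = 43112 \left(\left(243 - 30\right) - \frac{77887}{3}\right) = 43112 \left(213 - \frac{77887}{3}\right) = 43112 \left(- \frac{77248}{3}\right) = - \frac{3330315776}{3}$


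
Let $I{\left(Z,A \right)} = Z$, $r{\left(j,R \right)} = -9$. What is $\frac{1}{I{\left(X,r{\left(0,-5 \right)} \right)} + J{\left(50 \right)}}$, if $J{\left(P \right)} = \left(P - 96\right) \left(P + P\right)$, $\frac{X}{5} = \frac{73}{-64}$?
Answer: $- \frac{64}{294765} \approx -0.00021712$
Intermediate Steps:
$X = - \frac{365}{64}$ ($X = 5 \frac{73}{-64} = 5 \cdot 73 \left(- \frac{1}{64}\right) = 5 \left(- \frac{73}{64}\right) = - \frac{365}{64} \approx -5.7031$)
$J{\left(P \right)} = 2 P \left(-96 + P\right)$ ($J{\left(P \right)} = \left(-96 + P\right) 2 P = 2 P \left(-96 + P\right)$)
$\frac{1}{I{\left(X,r{\left(0,-5 \right)} \right)} + J{\left(50 \right)}} = \frac{1}{- \frac{365}{64} + 2 \cdot 50 \left(-96 + 50\right)} = \frac{1}{- \frac{365}{64} + 2 \cdot 50 \left(-46\right)} = \frac{1}{- \frac{365}{64} - 4600} = \frac{1}{- \frac{294765}{64}} = - \frac{64}{294765}$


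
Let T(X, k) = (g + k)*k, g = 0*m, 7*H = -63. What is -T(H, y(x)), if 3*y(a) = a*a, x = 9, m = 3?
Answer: -729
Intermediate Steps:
H = -9 (H = (⅐)*(-63) = -9)
g = 0 (g = 0*3 = 0)
y(a) = a²/3 (y(a) = (a*a)/3 = a²/3)
T(X, k) = k² (T(X, k) = (0 + k)*k = k*k = k²)
-T(H, y(x)) = -((⅓)*9²)² = -((⅓)*81)² = -1*27² = -1*729 = -729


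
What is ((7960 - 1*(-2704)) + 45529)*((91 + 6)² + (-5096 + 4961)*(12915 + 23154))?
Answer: -273092697858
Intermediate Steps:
((7960 - 1*(-2704)) + 45529)*((91 + 6)² + (-5096 + 4961)*(12915 + 23154)) = ((7960 + 2704) + 45529)*(97² - 135*36069) = (10664 + 45529)*(9409 - 4869315) = 56193*(-4859906) = -273092697858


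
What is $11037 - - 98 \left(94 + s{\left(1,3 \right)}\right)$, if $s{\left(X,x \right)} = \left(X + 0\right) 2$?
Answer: $20445$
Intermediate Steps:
$s{\left(X,x \right)} = 2 X$ ($s{\left(X,x \right)} = X 2 = 2 X$)
$11037 - - 98 \left(94 + s{\left(1,3 \right)}\right) = 11037 - - 98 \left(94 + 2 \cdot 1\right) = 11037 - - 98 \left(94 + 2\right) = 11037 - \left(-98\right) 96 = 11037 - -9408 = 11037 + 9408 = 20445$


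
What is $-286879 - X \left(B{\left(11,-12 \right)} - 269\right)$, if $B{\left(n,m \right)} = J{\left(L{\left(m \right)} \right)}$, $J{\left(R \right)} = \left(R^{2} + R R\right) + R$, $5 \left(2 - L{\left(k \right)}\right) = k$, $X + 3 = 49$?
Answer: $- \frac{6912213}{25} \approx -2.7649 \cdot 10^{5}$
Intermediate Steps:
$X = 46$ ($X = -3 + 49 = 46$)
$L{\left(k \right)} = 2 - \frac{k}{5}$
$J{\left(R \right)} = R + 2 R^{2}$ ($J{\left(R \right)} = \left(R^{2} + R^{2}\right) + R = 2 R^{2} + R = R + 2 R^{2}$)
$B{\left(n,m \right)} = \left(2 - \frac{m}{5}\right) \left(5 - \frac{2 m}{5}\right)$ ($B{\left(n,m \right)} = \left(2 - \frac{m}{5}\right) \left(1 + 2 \left(2 - \frac{m}{5}\right)\right) = \left(2 - \frac{m}{5}\right) \left(1 - \left(-4 + \frac{2 m}{5}\right)\right) = \left(2 - \frac{m}{5}\right) \left(5 - \frac{2 m}{5}\right)$)
$-286879 - X \left(B{\left(11,-12 \right)} - 269\right) = -286879 - 46 \left(\frac{\left(-25 + 2 \left(-12\right)\right) \left(-10 - 12\right)}{25} - 269\right) = -286879 - 46 \left(\frac{1}{25} \left(-25 - 24\right) \left(-22\right) - 269\right) = -286879 - 46 \left(\frac{1}{25} \left(-49\right) \left(-22\right) - 269\right) = -286879 - 46 \left(\frac{1078}{25} - 269\right) = -286879 - 46 \left(- \frac{5647}{25}\right) = -286879 - - \frac{259762}{25} = -286879 + \frac{259762}{25} = - \frac{6912213}{25}$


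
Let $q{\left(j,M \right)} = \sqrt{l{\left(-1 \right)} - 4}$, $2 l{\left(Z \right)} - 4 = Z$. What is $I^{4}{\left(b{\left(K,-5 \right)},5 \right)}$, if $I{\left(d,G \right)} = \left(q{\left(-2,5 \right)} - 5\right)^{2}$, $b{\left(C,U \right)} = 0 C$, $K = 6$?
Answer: $\frac{\left(10 - i \sqrt{10}\right)^{8}}{256} \approx -4.4059 \cdot 10^{5} - 3.6465 \cdot 10^{5} i$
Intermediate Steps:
$l{\left(Z \right)} = 2 + \frac{Z}{2}$
$q{\left(j,M \right)} = \frac{i \sqrt{10}}{2}$ ($q{\left(j,M \right)} = \sqrt{\left(2 + \frac{1}{2} \left(-1\right)\right) - 4} = \sqrt{\left(2 - \frac{1}{2}\right) - 4} = \sqrt{\frac{3}{2} - 4} = \sqrt{- \frac{5}{2}} = \frac{i \sqrt{10}}{2}$)
$b{\left(C,U \right)} = 0$
$I{\left(d,G \right)} = \left(-5 + \frac{i \sqrt{10}}{2}\right)^{2}$ ($I{\left(d,G \right)} = \left(\frac{i \sqrt{10}}{2} - 5\right)^{2} = \left(-5 + \frac{i \sqrt{10}}{2}\right)^{2}$)
$I^{4}{\left(b{\left(K,-5 \right)},5 \right)} = \left(\frac{\left(10 - i \sqrt{10}\right)^{2}}{4}\right)^{4} = \frac{\left(10 - i \sqrt{10}\right)^{8}}{256}$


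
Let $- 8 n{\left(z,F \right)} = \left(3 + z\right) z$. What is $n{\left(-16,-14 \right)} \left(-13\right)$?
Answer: $338$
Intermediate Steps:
$n{\left(z,F \right)} = - \frac{z \left(3 + z\right)}{8}$ ($n{\left(z,F \right)} = - \frac{\left(3 + z\right) z}{8} = - \frac{z \left(3 + z\right)}{8}$)
$n{\left(-16,-14 \right)} \left(-13\right) = \left(- \frac{1}{8}\right) \left(-16\right) \left(3 - 16\right) \left(-13\right) = \left(- \frac{1}{8}\right) \left(-16\right) \left(-13\right) \left(-13\right) = \left(-26\right) \left(-13\right) = 338$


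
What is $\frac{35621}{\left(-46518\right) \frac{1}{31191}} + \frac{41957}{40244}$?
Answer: $- \frac{7451888334893}{312011732} \approx -23883.0$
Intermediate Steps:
$\frac{35621}{\left(-46518\right) \frac{1}{31191}} + \frac{41957}{40244} = \frac{35621}{\left(-46518\right) \frac{1}{31191}} + 41957 \cdot \frac{1}{40244} = \frac{35621}{- \frac{15506}{10397}} + \frac{41957}{40244} = 35621 \left(- \frac{10397}{15506}\right) + \frac{41957}{40244} = - \frac{370351537}{15506} + \frac{41957}{40244} = - \frac{7451888334893}{312011732}$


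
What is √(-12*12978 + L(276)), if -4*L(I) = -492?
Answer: I*√155613 ≈ 394.48*I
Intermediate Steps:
L(I) = 123 (L(I) = -¼*(-492) = 123)
√(-12*12978 + L(276)) = √(-12*12978 + 123) = √(-155736 + 123) = √(-155613) = I*√155613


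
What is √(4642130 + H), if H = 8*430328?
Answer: 3*√898306 ≈ 2843.4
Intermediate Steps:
H = 3442624
√(4642130 + H) = √(4642130 + 3442624) = √8084754 = 3*√898306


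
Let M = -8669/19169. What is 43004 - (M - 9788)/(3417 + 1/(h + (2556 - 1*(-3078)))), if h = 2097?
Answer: 21777995706735499/506384175932 ≈ 43007.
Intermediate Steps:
M = -8669/19169 (M = -8669*1/19169 = -8669/19169 ≈ -0.45224)
43004 - (M - 9788)/(3417 + 1/(h + (2556 - 1*(-3078)))) = 43004 - (-8669/19169 - 9788)/(3417 + 1/(2097 + (2556 - 1*(-3078)))) = 43004 - (-187634841)/(19169*(3417 + 1/(2097 + (2556 + 3078)))) = 43004 - (-187634841)/(19169*(3417 + 1/(2097 + 5634))) = 43004 - (-187634841)/(19169*(3417 + 1/7731)) = 43004 - (-187634841)/(19169*26416828/7731) = 43004 - (-187634841)*7731/(19169*26416828) = 43004 - 1*(-1450604955771/506384175932) = 43004 + 1450604955771/506384175932 = 21777995706735499/506384175932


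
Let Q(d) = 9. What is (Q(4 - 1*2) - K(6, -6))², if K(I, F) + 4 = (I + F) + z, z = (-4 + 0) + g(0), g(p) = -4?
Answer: 441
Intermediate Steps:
z = -8 (z = (-4 + 0) - 4 = -4 - 4 = -8)
K(I, F) = -12 + F + I (K(I, F) = -4 + ((I + F) - 8) = -4 + ((F + I) - 8) = -4 + (-8 + F + I) = -12 + F + I)
(Q(4 - 1*2) - K(6, -6))² = (9 - (-12 - 6 + 6))² = (9 - 1*(-12))² = (9 + 12)² = 21² = 441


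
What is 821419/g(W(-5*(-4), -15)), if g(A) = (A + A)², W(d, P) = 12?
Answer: 821419/576 ≈ 1426.1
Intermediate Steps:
g(A) = 4*A² (g(A) = (2*A)² = 4*A²)
821419/g(W(-5*(-4), -15)) = 821419/((4*12²)) = 821419/((4*144)) = 821419/576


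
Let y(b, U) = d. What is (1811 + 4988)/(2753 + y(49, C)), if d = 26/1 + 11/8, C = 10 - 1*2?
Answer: 4184/1711 ≈ 2.4454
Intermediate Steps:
C = 8 (C = 10 - 2 = 8)
d = 219/8 (d = 26*1 + 11*(⅛) = 26 + 11/8 = 219/8 ≈ 27.375)
y(b, U) = 219/8
(1811 + 4988)/(2753 + y(49, C)) = (1811 + 4988)/(2753 + 219/8) = 6799/(22243/8) = 6799*(8/22243) = 4184/1711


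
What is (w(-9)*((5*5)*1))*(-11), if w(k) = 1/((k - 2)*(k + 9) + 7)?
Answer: -275/7 ≈ -39.286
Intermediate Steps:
w(k) = 1/(7 + (-2 + k)*(9 + k)) (w(k) = 1/((-2 + k)*(9 + k) + 7) = 1/(7 + (-2 + k)*(9 + k)))
(w(-9)*((5*5)*1))*(-11) = (((5*5)*1)/(-11 + (-9)**2 + 7*(-9)))*(-11) = ((25*1)/(-11 + 81 - 63))*(-11) = (25/7)*(-11) = -275/7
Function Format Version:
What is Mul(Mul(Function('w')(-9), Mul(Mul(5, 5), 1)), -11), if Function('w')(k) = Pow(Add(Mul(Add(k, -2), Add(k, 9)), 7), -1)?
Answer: Rational(-275, 7) ≈ -39.286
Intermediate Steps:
Function('w')(k) = Pow(Add(7, Mul(Add(-2, k), Add(9, k))), -1) (Function('w')(k) = Pow(Add(Mul(Add(-2, k), Add(9, k)), 7), -1) = Pow(Add(7, Mul(Add(-2, k), Add(9, k))), -1))
Mul(Mul(Function('w')(-9), Mul(Mul(5, 5), 1)), -11) = Mul(Mul(Pow(Add(-11, Pow(-9, 2), Mul(7, -9)), -1), Mul(Mul(5, 5), 1)), -11) = Mul(Mul(Pow(Add(-11, 81, -63), -1), Mul(25, 1)), -11) = Mul(Mul(Pow(7, -1), 25), -11) = Mul(Mul(Rational(1, 7), 25), -11) = Mul(Rational(25, 7), -11) = Rational(-275, 7)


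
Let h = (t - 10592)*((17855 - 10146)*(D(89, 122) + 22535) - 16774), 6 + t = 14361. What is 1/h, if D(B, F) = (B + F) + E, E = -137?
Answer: 1/655800614341 ≈ 1.5249e-12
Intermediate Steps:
t = 14355 (t = -6 + 14361 = 14355)
D(B, F) = -137 + B + F (D(B, F) = (B + F) - 137 = -137 + B + F)
h = 655800614341 (h = (14355 - 10592)*((17855 - 10146)*((-137 + 89 + 122) + 22535) - 16774) = 3763*(7709*(74 + 22535) - 16774) = 3763*(7709*22609 - 16774) = 3763*(174292781 - 16774) = 3763*174276007 = 655800614341)
1/h = 1/655800614341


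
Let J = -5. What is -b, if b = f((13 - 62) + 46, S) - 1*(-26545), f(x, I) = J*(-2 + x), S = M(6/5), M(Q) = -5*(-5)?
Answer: -26570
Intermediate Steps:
M(Q) = 25
S = 25
f(x, I) = 10 - 5*x (f(x, I) = -5*(-2 + x) = 10 - 5*x)
b = 26570 (b = (10 - 5*((13 - 62) + 46)) - 1*(-26545) = (10 - 5*(-49 + 46)) + 26545 = (10 - 5*(-3)) + 26545 = (10 + 15) + 26545 = 25 + 26545 = 26570)
-b = -1*26570 = -26570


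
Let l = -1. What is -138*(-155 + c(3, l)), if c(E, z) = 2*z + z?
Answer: 21804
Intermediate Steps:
c(E, z) = 3*z
-138*(-155 + c(3, l)) = -138*(-155 + 3*(-1)) = -138*(-155 - 3) = -138*(-158) = 21804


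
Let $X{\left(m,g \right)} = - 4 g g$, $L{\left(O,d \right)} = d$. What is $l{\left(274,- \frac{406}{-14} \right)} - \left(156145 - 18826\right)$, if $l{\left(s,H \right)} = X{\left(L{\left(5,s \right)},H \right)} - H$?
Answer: $-140712$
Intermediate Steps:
$X{\left(m,g \right)} = - 4 g^{2}$
$l{\left(s,H \right)} = - H - 4 H^{2}$ ($l{\left(s,H \right)} = - 4 H^{2} - H = - H - 4 H^{2}$)
$l{\left(274,- \frac{406}{-14} \right)} - \left(156145 - 18826\right) = - \frac{406}{-14} \left(-1 - 4 \left(- \frac{406}{-14}\right)\right) - \left(156145 - 18826\right) = \left(-406\right) \left(- \frac{1}{14}\right) \left(-1 - 4 \left(\left(-406\right) \left(- \frac{1}{14}\right)\right)\right) - 137319 = 29 \left(-1 - 116\right) - 137319 = 29 \left(-117\right) - 137319 = -3393 - 137319 = -140712$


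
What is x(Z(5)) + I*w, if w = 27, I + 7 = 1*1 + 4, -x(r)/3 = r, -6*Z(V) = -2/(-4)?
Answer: -215/4 ≈ -53.750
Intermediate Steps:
Z(V) = -1/12 (Z(V) = -(-1)/(3*(-4)) = -(-1)*(-1)/(3*4) = -⅙*½ = -1/12)
x(r) = -3*r
I = -2 (I = -7 + (1*1 + 4) = -7 + (1 + 4) = -7 + 5 = -2)
x(Z(5)) + I*w = -3*(-1/12) - 2*27 = ¼ - 54 = -215/4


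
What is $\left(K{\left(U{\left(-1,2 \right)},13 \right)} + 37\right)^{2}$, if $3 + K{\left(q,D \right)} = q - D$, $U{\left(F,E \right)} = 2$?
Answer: $529$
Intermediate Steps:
$K{\left(q,D \right)} = -3 + q - D$ ($K{\left(q,D \right)} = -3 - \left(D - q\right) = -3 + q - D$)
$\left(K{\left(U{\left(-1,2 \right)},13 \right)} + 37\right)^{2} = \left(\left(-3 + 2 - 13\right) + 37\right)^{2} = \left(-14 + 37\right)^{2} = 23^{2} = 529$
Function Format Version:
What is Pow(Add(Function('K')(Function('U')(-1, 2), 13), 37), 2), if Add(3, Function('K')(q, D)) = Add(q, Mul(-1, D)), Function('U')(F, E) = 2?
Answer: 529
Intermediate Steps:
Function('K')(q, D) = Add(-3, q, Mul(-1, D)) (Function('K')(q, D) = Add(-3, Add(q, Mul(-1, D))) = Add(-3, q, Mul(-1, D)))
Pow(Add(Function('K')(Function('U')(-1, 2), 13), 37), 2) = Pow(Add(Add(-3, 2, Mul(-1, 13)), 37), 2) = Pow(Add(Add(-3, 2, -13), 37), 2) = Pow(Add(-14, 37), 2) = Pow(23, 2) = 529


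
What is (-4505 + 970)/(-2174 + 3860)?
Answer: -3535/1686 ≈ -2.0967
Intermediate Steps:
(-4505 + 970)/(-2174 + 3860) = -3535/1686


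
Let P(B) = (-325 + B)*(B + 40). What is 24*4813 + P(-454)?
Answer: 438018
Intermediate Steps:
P(B) = (-325 + B)*(40 + B)
24*4813 + P(-454) = 24*4813 + (-13000 + (-454)² - 285*(-454)) = 115512 + (-13000 + 206116 + 129390) = 115512 + 322506 = 438018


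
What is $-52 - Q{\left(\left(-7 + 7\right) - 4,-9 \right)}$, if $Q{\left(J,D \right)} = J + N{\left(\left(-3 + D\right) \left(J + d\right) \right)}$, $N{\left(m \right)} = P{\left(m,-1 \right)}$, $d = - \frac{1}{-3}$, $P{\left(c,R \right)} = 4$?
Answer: $-52$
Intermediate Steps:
$d = \frac{1}{3}$ ($d = \left(-1\right) \left(- \frac{1}{3}\right) = \frac{1}{3} \approx 0.33333$)
$N{\left(m \right)} = 4$
$Q{\left(J,D \right)} = 4 + J$ ($Q{\left(J,D \right)} = J + 4 = 4 + J$)
$-52 - Q{\left(\left(-7 + 7\right) - 4,-9 \right)} = -52 - \left(4 + \left(\left(-7 + 7\right) - 4\right)\right) = -52 - \left(4 + \left(0 - 4\right)\right) = -52 - \left(4 - 4\right) = -52 - 0 = -52 + 0 = -52$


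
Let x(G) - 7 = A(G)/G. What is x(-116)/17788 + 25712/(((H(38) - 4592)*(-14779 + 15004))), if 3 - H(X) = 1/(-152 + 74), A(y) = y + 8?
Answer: -169339384987/6924171777450 ≈ -0.024456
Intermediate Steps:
A(y) = 8 + y
x(G) = 7 + (8 + G)/G
H(X) = 235/78 (H(X) = 3 - 1/(-152 + 74) = 3 - 1/(-78) = 3 - 1*(-1/78) = 3 + 1/78 = 235/78)
x(-116)/17788 + 25712/(((H(38) - 4592)*(-14779 + 15004))) = (8 + 8/(-116))/17788 + 25712/(((235/78 - 4592)*(-14779 + 15004))) = (8 + 8*(-1/116))*(1/17788) + 25712/((-357941/78*225)) = (8 - 2/29)*(1/17788) + 25712/(-26845575/26) = (230/29)*(1/17788) + 25712*(-26/26845575) = 115/257926 - 668512/26845575 = -169339384987/6924171777450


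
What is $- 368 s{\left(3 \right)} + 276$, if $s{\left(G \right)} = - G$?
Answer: $1380$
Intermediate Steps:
$- 368 s{\left(3 \right)} + 276 = - 368 \left(\left(-1\right) 3\right) + 276 = \left(-368\right) \left(-3\right) + 276 = 1104 + 276 = 1380$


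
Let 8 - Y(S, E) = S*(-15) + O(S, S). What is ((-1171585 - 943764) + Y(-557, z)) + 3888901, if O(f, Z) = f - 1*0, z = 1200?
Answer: 1765762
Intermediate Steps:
O(f, Z) = f (O(f, Z) = f + 0 = f)
Y(S, E) = 8 + 14*S (Y(S, E) = 8 - (S*(-15) + S) = 8 - (-15*S + S) = 8 - (-14)*S = 8 + 14*S)
((-1171585 - 943764) + Y(-557, z)) + 3888901 = ((-1171585 - 943764) + (8 + 14*(-557))) + 3888901 = (-2115349 + (8 - 7798)) + 3888901 = (-2115349 - 7790) + 3888901 = -2123139 + 3888901 = 1765762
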